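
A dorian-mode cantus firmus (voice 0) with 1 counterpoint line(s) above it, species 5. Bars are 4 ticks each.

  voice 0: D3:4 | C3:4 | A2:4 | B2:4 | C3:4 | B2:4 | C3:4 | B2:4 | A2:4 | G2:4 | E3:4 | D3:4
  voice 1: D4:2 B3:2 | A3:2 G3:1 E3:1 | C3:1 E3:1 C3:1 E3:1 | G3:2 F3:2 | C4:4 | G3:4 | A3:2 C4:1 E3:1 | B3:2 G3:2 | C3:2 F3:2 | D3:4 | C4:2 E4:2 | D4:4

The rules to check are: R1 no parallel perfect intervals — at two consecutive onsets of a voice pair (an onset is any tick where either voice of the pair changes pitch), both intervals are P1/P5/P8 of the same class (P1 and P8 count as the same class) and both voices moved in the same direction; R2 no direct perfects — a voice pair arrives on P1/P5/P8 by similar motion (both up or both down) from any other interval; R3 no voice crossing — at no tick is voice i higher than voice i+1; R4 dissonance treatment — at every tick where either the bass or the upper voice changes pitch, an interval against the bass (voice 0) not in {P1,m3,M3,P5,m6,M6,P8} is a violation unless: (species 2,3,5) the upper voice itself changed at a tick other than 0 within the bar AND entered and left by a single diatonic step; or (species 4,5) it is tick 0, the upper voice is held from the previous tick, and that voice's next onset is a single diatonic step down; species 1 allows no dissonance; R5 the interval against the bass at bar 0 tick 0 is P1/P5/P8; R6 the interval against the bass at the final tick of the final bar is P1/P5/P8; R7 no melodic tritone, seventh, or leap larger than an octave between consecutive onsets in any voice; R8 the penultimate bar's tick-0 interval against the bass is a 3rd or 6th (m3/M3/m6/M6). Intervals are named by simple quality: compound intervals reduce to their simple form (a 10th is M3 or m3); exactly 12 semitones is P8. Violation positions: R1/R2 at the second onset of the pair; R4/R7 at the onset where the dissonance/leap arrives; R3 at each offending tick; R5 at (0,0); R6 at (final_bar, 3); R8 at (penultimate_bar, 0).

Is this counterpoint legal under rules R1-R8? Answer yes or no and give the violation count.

bar 0: v0=D3 v1=D4 (P8)
bar 1: v0=C3 v1=A3 (M6)
bar 2: v0=A2 v1=C3 (m3)
bar 3: v0=B2 v1=G3 (m6)
bar 4: v0=C3 v1=C4 (P8)
bar 5: v0=B2 v1=G3 (m6)
bar 6: v0=C3 v1=A3 (M6)
bar 7: v0=B2 v1=B3 (P8)
bar 8: v0=A2 v1=C3 (m3)
bar 9: v0=G2 v1=D3 (P5)
bar 10: v0=E3 v1=C4 (m6)
bar 11: v0=D3 v1=D4 (P8)
  R4 @ bar3.2: B2/F3 TT untreated
  R2 @ bar4.0: B2/F3 TT -> C3/C4 P8 similar
  R2 @ bar9.0: A2/F3 m6 -> G2/D3 P5 similar
  R7 @ bar10.0: D3->C4 leap 10st
  R1 @ bar11.0: E3/E4 P8 -> D3/D4 P8 similar

No (5 violations)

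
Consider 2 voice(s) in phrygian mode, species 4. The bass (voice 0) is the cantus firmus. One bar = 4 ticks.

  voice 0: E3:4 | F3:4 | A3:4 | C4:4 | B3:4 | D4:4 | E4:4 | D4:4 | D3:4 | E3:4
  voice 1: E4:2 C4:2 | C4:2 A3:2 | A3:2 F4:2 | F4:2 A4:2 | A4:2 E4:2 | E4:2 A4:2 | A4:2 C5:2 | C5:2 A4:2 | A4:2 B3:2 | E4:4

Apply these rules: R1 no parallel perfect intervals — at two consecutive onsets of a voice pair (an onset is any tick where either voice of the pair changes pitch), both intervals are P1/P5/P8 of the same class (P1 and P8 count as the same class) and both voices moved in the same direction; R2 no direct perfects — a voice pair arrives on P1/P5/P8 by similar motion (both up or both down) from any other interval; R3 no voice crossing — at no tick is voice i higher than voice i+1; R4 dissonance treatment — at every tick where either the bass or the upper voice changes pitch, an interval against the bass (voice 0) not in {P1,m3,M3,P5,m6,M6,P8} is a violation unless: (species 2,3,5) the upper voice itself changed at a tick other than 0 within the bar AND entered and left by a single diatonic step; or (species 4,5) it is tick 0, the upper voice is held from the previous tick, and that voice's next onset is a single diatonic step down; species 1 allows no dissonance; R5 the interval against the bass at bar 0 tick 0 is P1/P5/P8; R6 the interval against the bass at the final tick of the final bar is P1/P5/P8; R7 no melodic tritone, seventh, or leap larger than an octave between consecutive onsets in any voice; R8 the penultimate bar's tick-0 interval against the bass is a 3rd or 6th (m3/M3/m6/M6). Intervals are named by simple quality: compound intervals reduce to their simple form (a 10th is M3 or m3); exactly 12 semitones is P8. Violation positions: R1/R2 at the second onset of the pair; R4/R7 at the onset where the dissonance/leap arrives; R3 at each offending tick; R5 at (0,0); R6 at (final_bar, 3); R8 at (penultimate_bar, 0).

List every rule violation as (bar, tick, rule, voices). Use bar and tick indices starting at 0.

bar 0: v0=E3 v1=E4 downbeat P8
bar 1: v0=F3 v1=C4 downbeat P5
bar 2: v0=A3 v1=A3 downbeat P1
bar 3: v0=C4 v1=F4 downbeat P4
bar 4: v0=B3 v1=A4 downbeat m7
bar 5: v0=D4 v1=E4 downbeat M2
bar 6: v0=E4 v1=A4 downbeat P4
bar 7: v0=D4 v1=C5 downbeat m7
bar 8: v0=D3 v1=A4 downbeat P5
bar 9: v0=E3 v1=E4 downbeat P8
  -> R4 @ bar 3 tick 0 v(0, 1): C4/F4 P4 untreated
  -> R4 @ bar 4 tick 0 v(0, 1): B3/A4 m7 untreated
  -> R4 @ bar 4 tick 2 v(0, 1): B3/E4 P4 untreated
  -> R4 @ bar 5 tick 0 v(0, 1): D4/E4 M2 untreated
  -> R4 @ bar 6 tick 0 v(0, 1): E4/A4 P4 untreated
  -> R4 @ bar 7 tick 0 v(0, 1): D4/C5 m7 untreated
  -> R8 @ bar 8 tick 0 v(0, 1): penult P5 not 3rd/6th
  -> R7 @ bar 8 tick 2 v(1,): A4->B3 leap 10st
  -> R2 @ bar 9 tick 0 v(0, 1): D3/B3 M6 -> E3/E4 P8 similar

(3, 0, R4, (0, 1))
(4, 0, R4, (0, 1))
(4, 2, R4, (0, 1))
(5, 0, R4, (0, 1))
(6, 0, R4, (0, 1))
(7, 0, R4, (0, 1))
(8, 0, R8, (0, 1))
(8, 2, R7, (1,))
(9, 0, R2, (0, 1))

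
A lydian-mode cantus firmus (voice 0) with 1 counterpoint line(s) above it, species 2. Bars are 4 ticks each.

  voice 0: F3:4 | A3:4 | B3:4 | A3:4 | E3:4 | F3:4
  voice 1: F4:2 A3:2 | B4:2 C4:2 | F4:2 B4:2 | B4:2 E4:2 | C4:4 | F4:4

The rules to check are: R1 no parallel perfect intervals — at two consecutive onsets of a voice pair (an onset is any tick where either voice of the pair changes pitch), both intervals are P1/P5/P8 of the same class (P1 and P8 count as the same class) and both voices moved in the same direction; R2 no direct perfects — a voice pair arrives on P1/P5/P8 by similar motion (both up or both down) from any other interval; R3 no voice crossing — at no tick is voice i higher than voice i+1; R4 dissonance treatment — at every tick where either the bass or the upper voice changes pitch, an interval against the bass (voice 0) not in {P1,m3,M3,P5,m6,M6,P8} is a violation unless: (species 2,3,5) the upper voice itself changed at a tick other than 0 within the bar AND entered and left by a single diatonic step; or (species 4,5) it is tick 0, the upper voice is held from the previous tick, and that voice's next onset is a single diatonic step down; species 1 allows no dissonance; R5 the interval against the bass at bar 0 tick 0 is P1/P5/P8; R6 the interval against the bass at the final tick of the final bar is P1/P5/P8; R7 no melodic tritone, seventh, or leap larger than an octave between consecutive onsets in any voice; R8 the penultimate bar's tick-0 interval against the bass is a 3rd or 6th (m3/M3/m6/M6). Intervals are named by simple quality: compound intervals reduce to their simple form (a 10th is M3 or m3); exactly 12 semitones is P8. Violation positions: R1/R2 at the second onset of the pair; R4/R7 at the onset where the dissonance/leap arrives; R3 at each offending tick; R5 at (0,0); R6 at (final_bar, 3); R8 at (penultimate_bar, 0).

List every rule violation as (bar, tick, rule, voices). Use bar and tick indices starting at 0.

(1, 0, R4, (0, 1))
(1, 0, R7, (1,))
(1, 2, R7, (1,))
(2, 0, R4, (0, 1))
(2, 2, R7, (1,))
(3, 0, R4, (0, 1))
(5, 0, R2, (0, 1))

bar 0: v0=F3 v1=F4 downbeat P8
bar 1: v0=A3 v1=B4 downbeat M2
bar 2: v0=B3 v1=F4 downbeat TT
bar 3: v0=A3 v1=B4 downbeat M2
bar 4: v0=E3 v1=C4 downbeat m6
bar 5: v0=F3 v1=F4 downbeat P8
  -> R4 @ bar 1 tick 0 v(0, 1): A3/B4 M2 untreated
  -> R7 @ bar 1 tick 0 v(1,): A3->B4 leap 14st
  -> R7 @ bar 1 tick 2 v(1,): B4->C4 leap 11st
  -> R4 @ bar 2 tick 0 v(0, 1): B3/F4 TT untreated
  -> R7 @ bar 2 tick 2 v(1,): F4->B4 leap 6st
  -> R4 @ bar 3 tick 0 v(0, 1): A3/B4 M2 untreated
  -> R2 @ bar 5 tick 0 v(0, 1): E3/C4 m6 -> F3/F4 P8 similar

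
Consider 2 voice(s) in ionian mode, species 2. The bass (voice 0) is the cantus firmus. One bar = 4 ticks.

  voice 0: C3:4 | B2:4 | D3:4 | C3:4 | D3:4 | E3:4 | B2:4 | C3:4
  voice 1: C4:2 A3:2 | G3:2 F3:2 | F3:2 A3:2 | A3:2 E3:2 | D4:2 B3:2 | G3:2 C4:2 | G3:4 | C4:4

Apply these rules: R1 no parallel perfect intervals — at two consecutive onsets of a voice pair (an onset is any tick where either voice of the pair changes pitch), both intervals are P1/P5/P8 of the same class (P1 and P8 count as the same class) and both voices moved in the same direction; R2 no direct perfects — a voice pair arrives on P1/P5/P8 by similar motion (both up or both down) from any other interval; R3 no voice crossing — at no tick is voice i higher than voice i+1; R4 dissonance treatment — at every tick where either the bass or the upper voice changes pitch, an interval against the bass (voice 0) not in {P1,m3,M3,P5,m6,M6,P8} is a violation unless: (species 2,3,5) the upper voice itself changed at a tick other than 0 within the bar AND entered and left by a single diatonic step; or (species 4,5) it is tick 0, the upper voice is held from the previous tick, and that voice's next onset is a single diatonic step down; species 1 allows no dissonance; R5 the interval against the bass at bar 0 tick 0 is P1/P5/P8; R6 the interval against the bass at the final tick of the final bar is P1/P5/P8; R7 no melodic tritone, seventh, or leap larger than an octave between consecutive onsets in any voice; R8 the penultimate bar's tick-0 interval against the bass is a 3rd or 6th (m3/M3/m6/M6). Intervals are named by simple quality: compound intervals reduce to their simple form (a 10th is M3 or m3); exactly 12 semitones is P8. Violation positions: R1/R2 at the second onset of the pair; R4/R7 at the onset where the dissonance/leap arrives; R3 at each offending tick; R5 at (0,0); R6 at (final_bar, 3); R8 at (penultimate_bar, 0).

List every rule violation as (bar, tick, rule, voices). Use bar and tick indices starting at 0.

bar 0: v0=C3 v1=C4 downbeat P8
bar 1: v0=B2 v1=G3 downbeat m6
bar 2: v0=D3 v1=F3 downbeat m3
bar 3: v0=C3 v1=A3 downbeat M6
bar 4: v0=D3 v1=D4 downbeat P8
bar 5: v0=E3 v1=G3 downbeat m3
bar 6: v0=B2 v1=G3 downbeat m6
bar 7: v0=C3 v1=C4 downbeat P8
  -> R4 @ bar 1 tick 2 v(0, 1): B2/F3 TT untreated
  -> R2 @ bar 4 tick 0 v(0, 1): C3/E3 M3 -> D3/D4 P8 similar
  -> R7 @ bar 4 tick 0 v(1,): E3->D4 leap 10st
  -> R2 @ bar 7 tick 0 v(0, 1): B2/G3 m6 -> C3/C4 P8 similar

(1, 2, R4, (0, 1))
(4, 0, R2, (0, 1))
(4, 0, R7, (1,))
(7, 0, R2, (0, 1))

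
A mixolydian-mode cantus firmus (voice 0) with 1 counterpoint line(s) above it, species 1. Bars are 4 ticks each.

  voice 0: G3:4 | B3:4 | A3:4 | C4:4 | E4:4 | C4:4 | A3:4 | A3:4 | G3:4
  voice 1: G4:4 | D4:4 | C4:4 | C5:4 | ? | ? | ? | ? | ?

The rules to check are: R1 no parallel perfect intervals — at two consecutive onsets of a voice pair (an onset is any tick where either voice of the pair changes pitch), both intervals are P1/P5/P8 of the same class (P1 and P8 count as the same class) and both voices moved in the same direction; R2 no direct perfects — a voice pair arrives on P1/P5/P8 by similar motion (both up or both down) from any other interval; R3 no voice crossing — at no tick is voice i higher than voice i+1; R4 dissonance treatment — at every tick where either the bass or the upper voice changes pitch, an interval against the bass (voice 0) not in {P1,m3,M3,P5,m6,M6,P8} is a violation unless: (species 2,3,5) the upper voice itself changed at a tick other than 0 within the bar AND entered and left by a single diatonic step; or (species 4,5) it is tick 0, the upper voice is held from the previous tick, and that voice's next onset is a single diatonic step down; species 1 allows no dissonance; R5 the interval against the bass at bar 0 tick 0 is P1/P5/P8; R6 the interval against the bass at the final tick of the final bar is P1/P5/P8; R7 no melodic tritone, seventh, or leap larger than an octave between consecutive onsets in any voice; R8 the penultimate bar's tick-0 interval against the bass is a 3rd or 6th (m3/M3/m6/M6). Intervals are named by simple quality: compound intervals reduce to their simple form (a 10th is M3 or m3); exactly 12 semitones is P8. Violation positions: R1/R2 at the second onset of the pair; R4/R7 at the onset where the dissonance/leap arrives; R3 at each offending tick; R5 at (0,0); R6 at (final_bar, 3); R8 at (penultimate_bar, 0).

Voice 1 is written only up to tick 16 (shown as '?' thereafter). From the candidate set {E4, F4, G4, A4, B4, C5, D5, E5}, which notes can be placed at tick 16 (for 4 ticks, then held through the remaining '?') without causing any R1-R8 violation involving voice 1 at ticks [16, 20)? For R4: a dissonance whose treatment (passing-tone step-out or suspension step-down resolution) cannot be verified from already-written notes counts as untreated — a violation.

{B4, C5, E4, G4}

E4: legal
F4: violates R4
G4: legal
A4: violates R4
B4: legal
C5: legal
D5: violates R4
E5: violates R1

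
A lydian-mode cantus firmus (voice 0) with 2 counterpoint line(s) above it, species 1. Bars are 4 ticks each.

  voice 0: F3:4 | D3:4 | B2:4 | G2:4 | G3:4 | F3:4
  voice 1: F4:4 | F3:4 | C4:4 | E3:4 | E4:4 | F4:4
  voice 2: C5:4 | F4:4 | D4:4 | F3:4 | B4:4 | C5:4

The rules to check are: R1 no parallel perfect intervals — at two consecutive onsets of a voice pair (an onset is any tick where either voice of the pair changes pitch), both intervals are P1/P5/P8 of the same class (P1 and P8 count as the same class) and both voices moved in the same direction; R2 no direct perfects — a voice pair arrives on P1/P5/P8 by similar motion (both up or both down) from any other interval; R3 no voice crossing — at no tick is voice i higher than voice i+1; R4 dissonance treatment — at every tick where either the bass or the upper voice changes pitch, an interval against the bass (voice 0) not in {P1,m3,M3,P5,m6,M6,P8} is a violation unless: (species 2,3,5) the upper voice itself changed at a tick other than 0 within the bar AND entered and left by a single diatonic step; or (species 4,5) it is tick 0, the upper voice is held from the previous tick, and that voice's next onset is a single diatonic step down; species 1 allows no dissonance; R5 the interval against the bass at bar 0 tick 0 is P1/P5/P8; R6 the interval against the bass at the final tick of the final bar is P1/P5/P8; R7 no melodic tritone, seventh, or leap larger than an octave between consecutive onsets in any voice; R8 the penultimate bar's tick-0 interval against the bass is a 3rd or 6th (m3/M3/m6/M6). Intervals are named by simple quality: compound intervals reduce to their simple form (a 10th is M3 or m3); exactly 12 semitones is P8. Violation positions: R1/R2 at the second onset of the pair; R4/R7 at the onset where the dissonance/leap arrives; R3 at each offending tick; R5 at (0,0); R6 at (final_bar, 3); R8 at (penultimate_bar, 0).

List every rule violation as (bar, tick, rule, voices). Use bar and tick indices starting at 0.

bar 0: v0=F3 v1=F4 v2=C5 downbeat P5
bar 1: v0=D3 v1=F3 v2=F4 downbeat m3
bar 2: v0=B2 v1=C4 v2=D4 downbeat m3
bar 3: v0=G2 v1=E3 v2=F3 downbeat m7
bar 4: v0=G3 v1=E4 v2=B4 downbeat M3
bar 5: v0=F3 v1=F4 v2=C5 downbeat P5
  -> R2 @ bar 1 tick 0 v(1, 2): F4/C5 P5 -> F3/F4 P8 similar
  -> R4 @ bar 2 tick 0 v(0, 1): B2/C4 m2 untreated
  -> R4 @ bar 3 tick 0 v(0, 2): G2/F3 m7 untreated
  -> R2 @ bar 4 tick 0 v(1, 2): E3/F3 m2 -> E4/B4 P5 similar
  -> R7 @ bar 4 tick 0 v(2,): F3->B4 leap 18st
  -> R1 @ bar 5 tick 0 v(1, 2): E4/B4 P5 -> F4/C5 P5 similar

(1, 0, R2, (1, 2))
(2, 0, R4, (0, 1))
(3, 0, R4, (0, 2))
(4, 0, R2, (1, 2))
(4, 0, R7, (2,))
(5, 0, R1, (1, 2))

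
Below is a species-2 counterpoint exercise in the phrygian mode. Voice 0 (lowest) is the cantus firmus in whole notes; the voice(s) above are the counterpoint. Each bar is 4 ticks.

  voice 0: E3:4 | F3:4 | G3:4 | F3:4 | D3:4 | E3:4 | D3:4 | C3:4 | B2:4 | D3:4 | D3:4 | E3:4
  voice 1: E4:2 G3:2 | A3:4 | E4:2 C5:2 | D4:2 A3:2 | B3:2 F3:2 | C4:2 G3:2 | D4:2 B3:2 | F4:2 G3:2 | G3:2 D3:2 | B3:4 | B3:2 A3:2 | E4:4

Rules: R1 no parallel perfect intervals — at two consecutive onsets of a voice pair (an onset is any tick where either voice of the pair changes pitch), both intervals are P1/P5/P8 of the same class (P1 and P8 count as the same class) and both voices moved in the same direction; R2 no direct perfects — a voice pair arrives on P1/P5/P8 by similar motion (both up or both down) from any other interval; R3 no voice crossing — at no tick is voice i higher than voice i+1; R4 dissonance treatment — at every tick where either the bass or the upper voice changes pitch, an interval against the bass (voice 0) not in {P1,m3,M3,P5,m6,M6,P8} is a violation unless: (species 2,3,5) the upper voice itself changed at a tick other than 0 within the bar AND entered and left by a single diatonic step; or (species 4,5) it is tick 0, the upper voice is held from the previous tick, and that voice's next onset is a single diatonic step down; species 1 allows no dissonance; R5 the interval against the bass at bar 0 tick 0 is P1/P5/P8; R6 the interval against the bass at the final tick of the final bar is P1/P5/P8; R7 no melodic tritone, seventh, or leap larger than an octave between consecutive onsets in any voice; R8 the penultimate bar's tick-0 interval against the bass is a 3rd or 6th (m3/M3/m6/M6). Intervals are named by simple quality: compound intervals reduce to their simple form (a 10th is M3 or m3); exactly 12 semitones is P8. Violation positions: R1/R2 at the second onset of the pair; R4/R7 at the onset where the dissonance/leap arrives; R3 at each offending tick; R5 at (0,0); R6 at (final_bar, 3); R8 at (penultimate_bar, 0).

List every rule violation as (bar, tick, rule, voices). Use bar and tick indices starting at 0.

bar 0: v0=E3 v1=E4 downbeat P8
bar 1: v0=F3 v1=A3 downbeat M3
bar 2: v0=G3 v1=E4 downbeat M6
bar 3: v0=F3 v1=D4 downbeat M6
bar 4: v0=D3 v1=B3 downbeat M6
bar 5: v0=E3 v1=C4 downbeat m6
bar 6: v0=D3 v1=D4 downbeat P8
bar 7: v0=C3 v1=F4 downbeat P4
bar 8: v0=B2 v1=G3 downbeat m6
bar 9: v0=D3 v1=B3 downbeat M6
bar 10: v0=D3 v1=B3 downbeat M6
bar 11: v0=E3 v1=E4 downbeat P8
  -> R4 @ bar 2 tick 2 v(0, 1): G3/C5 P4 untreated
  -> R7 @ bar 3 tick 0 v(1,): C5->D4 leap 10st
  -> R7 @ bar 4 tick 2 v(1,): B3->F3 leap 6st
  -> R4 @ bar 7 tick 0 v(0, 1): C3/F4 P4 untreated
  -> R7 @ bar 7 tick 0 v(1,): B3->F4 leap 6st
  -> R7 @ bar 7 tick 2 v(1,): F4->G3 leap 10st
  -> R2 @ bar 11 tick 0 v(0, 1): D3/A3 P5 -> E3/E4 P8 similar

(2, 2, R4, (0, 1))
(3, 0, R7, (1,))
(4, 2, R7, (1,))
(7, 0, R4, (0, 1))
(7, 0, R7, (1,))
(7, 2, R7, (1,))
(11, 0, R2, (0, 1))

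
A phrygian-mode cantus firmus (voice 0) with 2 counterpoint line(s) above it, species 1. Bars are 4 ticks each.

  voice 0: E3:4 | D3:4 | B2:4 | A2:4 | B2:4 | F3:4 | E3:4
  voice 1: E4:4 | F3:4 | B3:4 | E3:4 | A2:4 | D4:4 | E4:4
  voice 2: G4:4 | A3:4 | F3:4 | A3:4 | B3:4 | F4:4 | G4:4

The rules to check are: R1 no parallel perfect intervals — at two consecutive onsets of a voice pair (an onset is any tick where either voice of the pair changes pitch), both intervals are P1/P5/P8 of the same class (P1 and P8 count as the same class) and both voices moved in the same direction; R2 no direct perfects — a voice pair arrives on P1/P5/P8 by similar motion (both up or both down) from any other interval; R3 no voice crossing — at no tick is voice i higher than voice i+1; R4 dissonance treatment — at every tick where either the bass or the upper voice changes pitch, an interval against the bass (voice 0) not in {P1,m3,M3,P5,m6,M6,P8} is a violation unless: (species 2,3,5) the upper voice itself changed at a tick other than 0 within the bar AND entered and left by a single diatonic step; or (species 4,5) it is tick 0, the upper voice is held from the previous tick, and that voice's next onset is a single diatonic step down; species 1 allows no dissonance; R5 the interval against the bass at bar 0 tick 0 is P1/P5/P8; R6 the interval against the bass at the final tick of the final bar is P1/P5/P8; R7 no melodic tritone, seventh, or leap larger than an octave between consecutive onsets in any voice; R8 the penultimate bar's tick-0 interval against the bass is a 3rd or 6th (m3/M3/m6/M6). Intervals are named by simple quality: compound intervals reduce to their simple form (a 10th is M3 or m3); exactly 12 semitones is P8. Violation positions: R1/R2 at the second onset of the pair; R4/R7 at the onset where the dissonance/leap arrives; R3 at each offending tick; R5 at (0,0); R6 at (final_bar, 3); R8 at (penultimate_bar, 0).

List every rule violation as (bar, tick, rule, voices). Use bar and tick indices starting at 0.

(0, 0, R5, (0, 2))
(1, 0, R2, (0, 2))
(1, 0, R7, (1,))
(1, 0, R7, (2,))
(2, 0, R3, (1, 2))
(2, 0, R4, (0, 2))
(2, 0, R7, (1,))
(2, 1, R3, (1, 2))
(2, 2, R3, (1, 2))
(2, 3, R3, (1, 2))
(3, 0, R2, (0, 1))
(4, 0, R1, (0, 2))
(4, 0, R3, (0, 1))
(4, 0, R4, (0, 1))
(4, 1, R3, (0, 1))
(4, 2, R3, (0, 1))
(4, 3, R3, (0, 1))
(5, 0, R1, (0, 2))
(5, 0, R7, (0,))
(5, 0, R7, (1,))
(5, 0, R7, (2,))
(5, 0, R8, (0, 2))
(6, 3, R6, (0, 2))

bar 0: v0=E3 v1=E4 v2=G4 downbeat m3
bar 1: v0=D3 v1=F3 v2=A3 downbeat P5
bar 2: v0=B2 v1=B3 v2=F3 downbeat TT
bar 3: v0=A2 v1=E3 v2=A3 downbeat P8
bar 4: v0=B2 v1=A2 v2=B3 downbeat P8
bar 5: v0=F3 v1=D4 v2=F4 downbeat P8
bar 6: v0=E3 v1=E4 v2=G4 downbeat m3
  -> R5 @ bar 0 tick 0 v(0, 2): opens on m3
  -> R2 @ bar 1 tick 0 v(0, 2): E3/G4 m3 -> D3/A3 P5 similar
  -> R7 @ bar 1 tick 0 v(1,): E4->F3 leap 11st
  -> R7 @ bar 1 tick 0 v(2,): G4->A3 leap 10st
  -> R3 @ bar 2 tick 0 v(1, 2): B3 above F3
  -> R4 @ bar 2 tick 0 v(0, 2): B2/F3 TT untreated
  -> R7 @ bar 2 tick 0 v(1,): F3->B3 leap 6st
  -> R3 @ bar 2 tick 1 v(1, 2): B3 above F3
  -> R3 @ bar 2 tick 2 v(1, 2): B3 above F3
  -> R3 @ bar 2 tick 3 v(1, 2): B3 above F3
  -> R2 @ bar 3 tick 0 v(0, 1): B2/B3 P8 -> A2/E3 P5 similar
  -> R1 @ bar 4 tick 0 v(0, 2): A2/A3 P8 -> B2/B3 P8 similar
  -> R3 @ bar 4 tick 0 v(0, 1): B2 above A2
  -> R4 @ bar 4 tick 0 v(0, 1): B2/A2 M2 untreated
  -> R3 @ bar 4 tick 1 v(0, 1): B2 above A2
  -> R3 @ bar 4 tick 2 v(0, 1): B2 above A2
  -> R3 @ bar 4 tick 3 v(0, 1): B2 above A2
  -> R1 @ bar 5 tick 0 v(0, 2): B2/B3 P8 -> F3/F4 P8 similar
  -> R7 @ bar 5 tick 0 v(0,): B2->F3 leap 6st
  -> R7 @ bar 5 tick 0 v(1,): A2->D4 leap 17st
  -> R7 @ bar 5 tick 0 v(2,): B3->F4 leap 6st
  -> R8 @ bar 5 tick 0 v(0, 2): penult P8 not 3rd/6th
  -> R6 @ bar 6 tick 3 v(0, 2): closes on m3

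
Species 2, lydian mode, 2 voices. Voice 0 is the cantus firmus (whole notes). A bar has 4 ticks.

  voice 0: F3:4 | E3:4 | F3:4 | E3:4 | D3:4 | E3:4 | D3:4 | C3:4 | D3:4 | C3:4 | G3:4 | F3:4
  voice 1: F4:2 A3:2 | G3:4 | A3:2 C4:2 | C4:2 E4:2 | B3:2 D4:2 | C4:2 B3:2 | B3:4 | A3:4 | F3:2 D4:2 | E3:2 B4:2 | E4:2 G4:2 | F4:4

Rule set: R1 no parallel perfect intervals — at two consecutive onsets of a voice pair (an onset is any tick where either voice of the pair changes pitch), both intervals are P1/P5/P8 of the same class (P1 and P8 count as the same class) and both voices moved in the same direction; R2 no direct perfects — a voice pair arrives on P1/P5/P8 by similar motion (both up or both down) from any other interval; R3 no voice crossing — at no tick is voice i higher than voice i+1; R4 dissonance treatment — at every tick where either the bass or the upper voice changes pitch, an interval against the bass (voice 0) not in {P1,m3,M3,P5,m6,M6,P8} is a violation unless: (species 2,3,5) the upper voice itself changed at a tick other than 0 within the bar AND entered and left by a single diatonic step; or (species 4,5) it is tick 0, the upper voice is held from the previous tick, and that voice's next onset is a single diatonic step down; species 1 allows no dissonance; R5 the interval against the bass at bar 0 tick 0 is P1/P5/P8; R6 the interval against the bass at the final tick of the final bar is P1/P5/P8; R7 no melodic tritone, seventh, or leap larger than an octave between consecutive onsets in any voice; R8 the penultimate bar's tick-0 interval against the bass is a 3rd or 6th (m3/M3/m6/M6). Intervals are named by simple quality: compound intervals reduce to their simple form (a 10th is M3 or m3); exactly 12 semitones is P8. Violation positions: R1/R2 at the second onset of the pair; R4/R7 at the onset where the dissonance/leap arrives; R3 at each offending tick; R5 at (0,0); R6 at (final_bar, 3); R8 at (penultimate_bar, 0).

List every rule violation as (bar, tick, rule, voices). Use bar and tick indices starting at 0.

(9, 0, R7, (1,))
(9, 2, R4, (0, 1))
(9, 2, R7, (1,))
(11, 0, R1, (0, 1))

bar 0: v0=F3 v1=F4 downbeat P8
bar 1: v0=E3 v1=G3 downbeat m3
bar 2: v0=F3 v1=A3 downbeat M3
bar 3: v0=E3 v1=C4 downbeat m6
bar 4: v0=D3 v1=B3 downbeat M6
bar 5: v0=E3 v1=C4 downbeat m6
bar 6: v0=D3 v1=B3 downbeat M6
bar 7: v0=C3 v1=A3 downbeat M6
bar 8: v0=D3 v1=F3 downbeat m3
bar 9: v0=C3 v1=E3 downbeat M3
bar 10: v0=G3 v1=E4 downbeat M6
bar 11: v0=F3 v1=F4 downbeat P8
  -> R7 @ bar 9 tick 0 v(1,): D4->E3 leap 10st
  -> R4 @ bar 9 tick 2 v(0, 1): C3/B4 M7 untreated
  -> R7 @ bar 9 tick 2 v(1,): E3->B4 leap 19st
  -> R1 @ bar 11 tick 0 v(0, 1): G3/G4 P8 -> F3/F4 P8 similar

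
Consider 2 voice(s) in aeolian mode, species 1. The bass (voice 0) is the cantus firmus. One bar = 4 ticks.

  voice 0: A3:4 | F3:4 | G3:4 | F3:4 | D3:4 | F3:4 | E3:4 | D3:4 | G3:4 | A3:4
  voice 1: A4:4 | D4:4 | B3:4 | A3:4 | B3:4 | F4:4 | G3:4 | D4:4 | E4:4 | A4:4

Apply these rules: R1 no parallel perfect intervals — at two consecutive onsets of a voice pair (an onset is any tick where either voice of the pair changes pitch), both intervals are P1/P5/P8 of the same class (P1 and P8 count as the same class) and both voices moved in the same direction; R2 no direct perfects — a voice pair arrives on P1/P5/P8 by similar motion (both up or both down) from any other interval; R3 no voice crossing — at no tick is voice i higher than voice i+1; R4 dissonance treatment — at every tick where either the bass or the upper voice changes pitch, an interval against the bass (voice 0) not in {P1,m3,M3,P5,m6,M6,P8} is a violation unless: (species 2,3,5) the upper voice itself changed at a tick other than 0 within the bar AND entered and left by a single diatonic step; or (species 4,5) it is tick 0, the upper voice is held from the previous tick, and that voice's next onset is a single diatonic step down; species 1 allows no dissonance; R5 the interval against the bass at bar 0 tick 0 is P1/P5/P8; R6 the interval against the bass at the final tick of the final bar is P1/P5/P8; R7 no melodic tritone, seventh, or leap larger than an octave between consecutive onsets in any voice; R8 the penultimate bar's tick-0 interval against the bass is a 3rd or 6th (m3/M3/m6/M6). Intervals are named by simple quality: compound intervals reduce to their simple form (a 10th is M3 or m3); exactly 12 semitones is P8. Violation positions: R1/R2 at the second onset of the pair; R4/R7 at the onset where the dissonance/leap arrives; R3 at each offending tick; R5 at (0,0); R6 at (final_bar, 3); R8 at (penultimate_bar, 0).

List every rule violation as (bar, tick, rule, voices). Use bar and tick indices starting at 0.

(5, 0, R2, (0, 1))
(5, 0, R7, (1,))
(6, 0, R7, (1,))
(9, 0, R2, (0, 1))

bar 0: v0=A3 v1=A4 downbeat P8
bar 1: v0=F3 v1=D4 downbeat M6
bar 2: v0=G3 v1=B3 downbeat M3
bar 3: v0=F3 v1=A3 downbeat M3
bar 4: v0=D3 v1=B3 downbeat M6
bar 5: v0=F3 v1=F4 downbeat P8
bar 6: v0=E3 v1=G3 downbeat m3
bar 7: v0=D3 v1=D4 downbeat P8
bar 8: v0=G3 v1=E4 downbeat M6
bar 9: v0=A3 v1=A4 downbeat P8
  -> R2 @ bar 5 tick 0 v(0, 1): D3/B3 M6 -> F3/F4 P8 similar
  -> R7 @ bar 5 tick 0 v(1,): B3->F4 leap 6st
  -> R7 @ bar 6 tick 0 v(1,): F4->G3 leap 10st
  -> R2 @ bar 9 tick 0 v(0, 1): G3/E4 M6 -> A3/A4 P8 similar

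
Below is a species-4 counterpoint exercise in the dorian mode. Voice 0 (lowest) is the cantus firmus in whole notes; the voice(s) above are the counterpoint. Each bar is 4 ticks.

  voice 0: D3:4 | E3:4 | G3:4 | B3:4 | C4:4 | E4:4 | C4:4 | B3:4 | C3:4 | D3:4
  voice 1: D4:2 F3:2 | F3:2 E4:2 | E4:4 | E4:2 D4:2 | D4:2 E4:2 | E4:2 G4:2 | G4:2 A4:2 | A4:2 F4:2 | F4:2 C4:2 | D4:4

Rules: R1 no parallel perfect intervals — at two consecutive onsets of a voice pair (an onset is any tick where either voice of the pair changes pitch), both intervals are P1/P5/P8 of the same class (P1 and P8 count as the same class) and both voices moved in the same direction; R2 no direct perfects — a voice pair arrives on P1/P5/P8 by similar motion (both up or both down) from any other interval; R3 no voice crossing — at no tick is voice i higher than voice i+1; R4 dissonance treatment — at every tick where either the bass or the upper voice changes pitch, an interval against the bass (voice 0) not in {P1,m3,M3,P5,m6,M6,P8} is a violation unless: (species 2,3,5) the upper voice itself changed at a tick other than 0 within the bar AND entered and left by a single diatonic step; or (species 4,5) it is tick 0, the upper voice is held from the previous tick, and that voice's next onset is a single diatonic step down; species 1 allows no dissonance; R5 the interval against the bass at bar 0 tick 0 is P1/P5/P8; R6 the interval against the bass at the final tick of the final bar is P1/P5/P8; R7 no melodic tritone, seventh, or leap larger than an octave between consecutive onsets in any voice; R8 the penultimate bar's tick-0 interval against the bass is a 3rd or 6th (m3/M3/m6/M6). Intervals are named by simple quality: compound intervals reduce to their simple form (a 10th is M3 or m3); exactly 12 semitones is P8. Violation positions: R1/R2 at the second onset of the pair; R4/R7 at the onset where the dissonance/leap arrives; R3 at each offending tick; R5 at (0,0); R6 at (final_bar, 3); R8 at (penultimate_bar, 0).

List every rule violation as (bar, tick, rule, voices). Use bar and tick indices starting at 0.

(1, 0, R4, (0, 1))
(1, 2, R7, (1,))
(4, 0, R4, (0, 1))
(7, 0, R4, (0, 1))
(7, 2, R4, (0, 1))
(8, 0, R4, (0, 1))
(8, 0, R7, (0,))
(8, 0, R8, (0, 1))
(9, 0, R1, (0, 1))

bar 0: v0=D3 v1=D4 downbeat P8
bar 1: v0=E3 v1=F3 downbeat m2
bar 2: v0=G3 v1=E4 downbeat M6
bar 3: v0=B3 v1=E4 downbeat P4
bar 4: v0=C4 v1=D4 downbeat M2
bar 5: v0=E4 v1=E4 downbeat P1
bar 6: v0=C4 v1=G4 downbeat P5
bar 7: v0=B3 v1=A4 downbeat m7
bar 8: v0=C3 v1=F4 downbeat P4
bar 9: v0=D3 v1=D4 downbeat P8
  -> R4 @ bar 1 tick 0 v(0, 1): E3/F3 m2 untreated
  -> R7 @ bar 1 tick 2 v(1,): F3->E4 leap 11st
  -> R4 @ bar 4 tick 0 v(0, 1): C4/D4 M2 untreated
  -> R4 @ bar 7 tick 0 v(0, 1): B3/A4 m7 untreated
  -> R4 @ bar 7 tick 2 v(0, 1): B3/F4 TT untreated
  -> R4 @ bar 8 tick 0 v(0, 1): C3/F4 P4 untreated
  -> R7 @ bar 8 tick 0 v(0,): B3->C3 leap 11st
  -> R8 @ bar 8 tick 0 v(0, 1): penult P4 not 3rd/6th
  -> R1 @ bar 9 tick 0 v(0, 1): C3/C4 P8 -> D3/D4 P8 similar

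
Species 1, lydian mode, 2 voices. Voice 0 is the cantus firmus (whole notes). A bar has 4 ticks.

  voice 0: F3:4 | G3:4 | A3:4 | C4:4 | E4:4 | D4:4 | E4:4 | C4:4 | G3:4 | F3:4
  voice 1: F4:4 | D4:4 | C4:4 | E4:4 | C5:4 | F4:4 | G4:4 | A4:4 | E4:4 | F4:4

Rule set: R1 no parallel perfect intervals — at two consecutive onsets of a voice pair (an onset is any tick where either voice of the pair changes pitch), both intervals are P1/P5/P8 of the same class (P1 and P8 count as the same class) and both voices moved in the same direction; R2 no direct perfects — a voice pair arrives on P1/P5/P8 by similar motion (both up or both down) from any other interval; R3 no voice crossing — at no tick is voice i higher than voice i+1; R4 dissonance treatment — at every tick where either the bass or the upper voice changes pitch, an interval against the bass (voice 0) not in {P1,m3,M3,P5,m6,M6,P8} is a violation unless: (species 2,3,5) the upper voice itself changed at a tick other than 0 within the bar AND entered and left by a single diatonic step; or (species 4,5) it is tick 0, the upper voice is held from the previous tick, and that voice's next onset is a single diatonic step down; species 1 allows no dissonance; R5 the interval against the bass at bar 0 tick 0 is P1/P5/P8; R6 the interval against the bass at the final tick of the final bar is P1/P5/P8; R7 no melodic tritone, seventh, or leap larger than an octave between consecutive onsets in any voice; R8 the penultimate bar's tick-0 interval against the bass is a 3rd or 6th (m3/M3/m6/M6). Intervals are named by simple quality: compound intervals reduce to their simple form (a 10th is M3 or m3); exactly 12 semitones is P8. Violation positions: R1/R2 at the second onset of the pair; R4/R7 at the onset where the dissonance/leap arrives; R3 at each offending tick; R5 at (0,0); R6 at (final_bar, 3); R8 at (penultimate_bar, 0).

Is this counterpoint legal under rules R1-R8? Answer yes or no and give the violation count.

Yes (0 violations)

bar 0: v0=F3 v1=F4 (P8)
bar 1: v0=G3 v1=D4 (P5)
bar 2: v0=A3 v1=C4 (m3)
bar 3: v0=C4 v1=E4 (M3)
bar 4: v0=E4 v1=C5 (m6)
bar 5: v0=D4 v1=F4 (m3)
bar 6: v0=E4 v1=G4 (m3)
bar 7: v0=C4 v1=A4 (M6)
bar 8: v0=G3 v1=E4 (M6)
bar 9: v0=F3 v1=F4 (P8)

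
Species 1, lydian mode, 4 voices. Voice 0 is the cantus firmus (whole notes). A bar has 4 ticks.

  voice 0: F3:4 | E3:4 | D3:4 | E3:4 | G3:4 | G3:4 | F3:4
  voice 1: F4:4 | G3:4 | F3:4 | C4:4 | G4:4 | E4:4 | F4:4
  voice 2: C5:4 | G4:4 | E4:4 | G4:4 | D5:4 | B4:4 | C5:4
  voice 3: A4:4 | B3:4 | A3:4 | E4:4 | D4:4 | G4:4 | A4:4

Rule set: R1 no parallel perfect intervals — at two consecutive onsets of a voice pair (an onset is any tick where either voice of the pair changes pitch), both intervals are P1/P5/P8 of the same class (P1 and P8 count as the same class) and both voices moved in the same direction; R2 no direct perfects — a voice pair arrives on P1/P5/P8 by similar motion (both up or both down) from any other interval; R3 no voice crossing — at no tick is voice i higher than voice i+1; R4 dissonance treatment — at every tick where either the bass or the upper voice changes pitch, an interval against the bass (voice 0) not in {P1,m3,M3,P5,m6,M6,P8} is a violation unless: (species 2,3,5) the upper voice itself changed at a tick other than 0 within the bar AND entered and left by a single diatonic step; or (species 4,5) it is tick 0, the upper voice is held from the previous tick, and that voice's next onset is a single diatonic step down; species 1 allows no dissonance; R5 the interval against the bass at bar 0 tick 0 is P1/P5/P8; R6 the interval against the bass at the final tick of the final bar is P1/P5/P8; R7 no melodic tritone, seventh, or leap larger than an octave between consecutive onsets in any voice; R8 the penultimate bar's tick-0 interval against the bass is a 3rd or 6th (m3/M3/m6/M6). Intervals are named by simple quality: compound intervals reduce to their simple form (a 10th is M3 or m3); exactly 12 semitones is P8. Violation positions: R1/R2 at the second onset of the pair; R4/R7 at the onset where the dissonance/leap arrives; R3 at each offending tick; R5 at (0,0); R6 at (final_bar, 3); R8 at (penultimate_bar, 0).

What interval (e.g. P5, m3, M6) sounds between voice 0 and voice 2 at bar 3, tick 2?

m3

voice 0=E3 voice 2=G4 -> m3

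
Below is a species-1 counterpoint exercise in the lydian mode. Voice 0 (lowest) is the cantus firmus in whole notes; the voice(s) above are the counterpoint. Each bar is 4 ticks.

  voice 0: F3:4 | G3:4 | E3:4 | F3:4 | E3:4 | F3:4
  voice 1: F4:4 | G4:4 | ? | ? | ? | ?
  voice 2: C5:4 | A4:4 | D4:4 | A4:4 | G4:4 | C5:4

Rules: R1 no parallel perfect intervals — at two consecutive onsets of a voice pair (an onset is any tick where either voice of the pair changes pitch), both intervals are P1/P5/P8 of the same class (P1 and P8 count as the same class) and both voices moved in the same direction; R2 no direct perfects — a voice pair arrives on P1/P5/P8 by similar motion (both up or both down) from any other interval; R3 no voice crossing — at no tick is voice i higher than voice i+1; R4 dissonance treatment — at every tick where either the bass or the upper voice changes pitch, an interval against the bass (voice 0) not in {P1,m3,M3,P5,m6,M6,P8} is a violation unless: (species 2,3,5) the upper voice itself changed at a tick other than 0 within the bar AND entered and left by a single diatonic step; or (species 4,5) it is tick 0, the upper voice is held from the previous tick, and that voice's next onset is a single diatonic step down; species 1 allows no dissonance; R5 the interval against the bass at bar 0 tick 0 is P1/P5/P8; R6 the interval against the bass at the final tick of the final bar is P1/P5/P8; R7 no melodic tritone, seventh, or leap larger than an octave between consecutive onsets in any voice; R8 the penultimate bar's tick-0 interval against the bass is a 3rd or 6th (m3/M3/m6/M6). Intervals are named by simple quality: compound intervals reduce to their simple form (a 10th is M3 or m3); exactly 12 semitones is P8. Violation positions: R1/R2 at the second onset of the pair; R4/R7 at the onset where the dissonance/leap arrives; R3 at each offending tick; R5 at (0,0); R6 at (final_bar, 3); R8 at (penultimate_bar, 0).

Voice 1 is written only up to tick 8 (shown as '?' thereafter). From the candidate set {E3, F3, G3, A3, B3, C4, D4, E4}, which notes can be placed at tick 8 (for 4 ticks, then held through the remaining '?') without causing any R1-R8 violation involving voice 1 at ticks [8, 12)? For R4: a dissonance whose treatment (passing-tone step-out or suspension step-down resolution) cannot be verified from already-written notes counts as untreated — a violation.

E3: violates R1,R7
F3: violates R4,R7
G3: violates R2
A3: violates R4,R7
B3: violates R2
C4: legal
D4: violates R2,R4
E4: violates R1,R3

{C4}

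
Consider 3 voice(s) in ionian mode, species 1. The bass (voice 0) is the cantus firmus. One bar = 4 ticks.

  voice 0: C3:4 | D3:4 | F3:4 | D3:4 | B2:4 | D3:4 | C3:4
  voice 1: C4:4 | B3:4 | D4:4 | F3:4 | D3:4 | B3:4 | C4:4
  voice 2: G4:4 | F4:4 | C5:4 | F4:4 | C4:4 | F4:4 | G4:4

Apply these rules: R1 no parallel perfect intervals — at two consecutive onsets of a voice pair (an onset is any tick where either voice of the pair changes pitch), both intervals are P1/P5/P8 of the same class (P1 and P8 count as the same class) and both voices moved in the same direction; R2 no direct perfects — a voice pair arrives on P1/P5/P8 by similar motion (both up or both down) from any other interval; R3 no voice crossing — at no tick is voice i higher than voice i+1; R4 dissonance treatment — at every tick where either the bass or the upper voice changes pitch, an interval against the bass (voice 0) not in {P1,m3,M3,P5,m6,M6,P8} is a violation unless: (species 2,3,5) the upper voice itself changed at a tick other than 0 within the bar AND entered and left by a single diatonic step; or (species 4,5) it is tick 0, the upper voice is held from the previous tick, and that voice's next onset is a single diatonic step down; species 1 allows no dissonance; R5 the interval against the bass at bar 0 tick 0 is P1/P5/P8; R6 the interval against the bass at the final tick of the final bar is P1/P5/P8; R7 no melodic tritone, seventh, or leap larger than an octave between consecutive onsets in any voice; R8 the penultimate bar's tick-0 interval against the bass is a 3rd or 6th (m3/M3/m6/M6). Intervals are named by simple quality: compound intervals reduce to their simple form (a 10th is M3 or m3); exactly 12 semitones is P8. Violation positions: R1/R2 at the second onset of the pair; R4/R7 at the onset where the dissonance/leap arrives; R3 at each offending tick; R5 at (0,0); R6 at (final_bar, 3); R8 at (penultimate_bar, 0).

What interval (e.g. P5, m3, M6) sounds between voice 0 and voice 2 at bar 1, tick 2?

voice 0=D3 voice 2=F4 -> m3

m3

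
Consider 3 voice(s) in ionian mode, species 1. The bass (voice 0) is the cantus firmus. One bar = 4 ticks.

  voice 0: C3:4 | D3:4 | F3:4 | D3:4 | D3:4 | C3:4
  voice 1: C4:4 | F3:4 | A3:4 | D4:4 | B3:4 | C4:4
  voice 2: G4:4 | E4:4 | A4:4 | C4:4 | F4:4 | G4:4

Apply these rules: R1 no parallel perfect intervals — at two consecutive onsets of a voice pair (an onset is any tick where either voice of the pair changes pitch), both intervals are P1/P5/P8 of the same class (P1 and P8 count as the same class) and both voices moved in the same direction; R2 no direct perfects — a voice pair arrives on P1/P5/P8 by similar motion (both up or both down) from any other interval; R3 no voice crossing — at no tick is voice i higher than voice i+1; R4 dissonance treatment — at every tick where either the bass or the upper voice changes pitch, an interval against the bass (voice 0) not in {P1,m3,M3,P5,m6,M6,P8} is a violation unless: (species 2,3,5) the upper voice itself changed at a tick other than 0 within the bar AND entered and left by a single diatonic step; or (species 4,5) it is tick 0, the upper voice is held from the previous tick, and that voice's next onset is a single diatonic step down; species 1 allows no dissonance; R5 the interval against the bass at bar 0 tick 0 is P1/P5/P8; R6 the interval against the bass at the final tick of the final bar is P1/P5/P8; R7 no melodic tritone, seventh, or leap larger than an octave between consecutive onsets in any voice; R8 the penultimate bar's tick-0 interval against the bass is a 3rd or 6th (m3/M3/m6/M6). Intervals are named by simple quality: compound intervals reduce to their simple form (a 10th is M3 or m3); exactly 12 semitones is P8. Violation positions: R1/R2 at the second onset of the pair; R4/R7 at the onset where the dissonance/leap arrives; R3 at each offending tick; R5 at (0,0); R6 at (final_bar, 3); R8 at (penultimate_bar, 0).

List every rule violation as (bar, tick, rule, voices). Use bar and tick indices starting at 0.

(1, 0, R4, (0, 2))
(2, 0, R2, (1, 2))
(3, 0, R3, (1, 2))
(3, 0, R4, (0, 2))
(3, 1, R3, (1, 2))
(3, 2, R3, (1, 2))
(3, 3, R3, (1, 2))
(5, 0, R2, (1, 2))

bar 0: v0=C3 v1=C4 v2=G4 downbeat P5
bar 1: v0=D3 v1=F3 v2=E4 downbeat M2
bar 2: v0=F3 v1=A3 v2=A4 downbeat M3
bar 3: v0=D3 v1=D4 v2=C4 downbeat m7
bar 4: v0=D3 v1=B3 v2=F4 downbeat m3
bar 5: v0=C3 v1=C4 v2=G4 downbeat P5
  -> R4 @ bar 1 tick 0 v(0, 2): D3/E4 M2 untreated
  -> R2 @ bar 2 tick 0 v(1, 2): F3/E4 M7 -> A3/A4 P8 similar
  -> R3 @ bar 3 tick 0 v(1, 2): D4 above C4
  -> R4 @ bar 3 tick 0 v(0, 2): D3/C4 m7 untreated
  -> R3 @ bar 3 tick 1 v(1, 2): D4 above C4
  -> R3 @ bar 3 tick 2 v(1, 2): D4 above C4
  -> R3 @ bar 3 tick 3 v(1, 2): D4 above C4
  -> R2 @ bar 5 tick 0 v(1, 2): B3/F4 TT -> C4/G4 P5 similar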